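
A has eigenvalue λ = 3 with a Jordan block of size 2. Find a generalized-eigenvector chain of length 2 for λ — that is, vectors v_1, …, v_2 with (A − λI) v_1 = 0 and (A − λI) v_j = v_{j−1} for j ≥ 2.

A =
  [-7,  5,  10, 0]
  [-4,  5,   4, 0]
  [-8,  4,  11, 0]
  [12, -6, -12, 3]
A Jordan chain for λ = 3 of length 2:
v_1 = (-10, -4, -8, 12)ᵀ
v_2 = (1, 0, 0, 0)ᵀ

Let N = A − (3)·I. We want v_2 with N^2 v_2 = 0 but N^1 v_2 ≠ 0; then v_{j-1} := N · v_j for j = 2, …, 2.

Pick v_2 = (1, 0, 0, 0)ᵀ.
Then v_1 = N · v_2 = (-10, -4, -8, 12)ᵀ.

Sanity check: (A − (3)·I) v_1 = (0, 0, 0, 0)ᵀ = 0. ✓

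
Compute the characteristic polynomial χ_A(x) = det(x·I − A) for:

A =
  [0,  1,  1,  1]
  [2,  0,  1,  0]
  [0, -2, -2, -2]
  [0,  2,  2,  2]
x^4

Expanding det(x·I − A) (e.g. by cofactor expansion or by noting that A is similar to its Jordan form J, which has the same characteristic polynomial as A) gives
  χ_A(x) = x^4
which factors as x^4. The eigenvalues (with algebraic multiplicities) are λ = 0 with multiplicity 4.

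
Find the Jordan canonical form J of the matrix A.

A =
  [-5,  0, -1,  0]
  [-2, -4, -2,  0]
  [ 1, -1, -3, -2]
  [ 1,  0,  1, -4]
J_3(-4) ⊕ J_1(-4)

The characteristic polynomial is
  det(x·I − A) = x^4 + 16*x^3 + 96*x^2 + 256*x + 256 = (x + 4)^4

Eigenvalues and multiplicities (the geometric multiplicity of λ is n − rank(A − λI), which equals the number of Jordan blocks for λ):
  λ = -4: algebraic multiplicity = 4, geometric multiplicity = 2

Determining the block sizes for each eigenvalue:
  λ = -4: with am = 4 and gm = 2, the partition is not yet determined (e.g. several partitions of 4 into 2 parts exist). Let N = A − (-4)·I. Computing rank(N^1) = 2, rank(N^2) = 1, rank(N^3) = 0; the number of blocks of size ≥ j is rank(N^{j−1}) − rank(N^j), giving [2, 1, 1]. So we have 1 block(s) of size 3, 1 block(s) of size 1 → block sizes [3, 1]

Assembling the blocks gives a Jordan form
J =
  [-4,  1,  0,  0]
  [ 0, -4,  1,  0]
  [ 0,  0, -4,  0]
  [ 0,  0,  0, -4]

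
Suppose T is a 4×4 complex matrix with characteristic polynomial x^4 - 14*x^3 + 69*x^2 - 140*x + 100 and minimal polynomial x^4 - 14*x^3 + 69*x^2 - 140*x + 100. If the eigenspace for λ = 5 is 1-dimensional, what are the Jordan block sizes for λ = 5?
Block sizes for λ = 5: [2]

Step 1 — from the characteristic polynomial, algebraic multiplicity of λ = 5 is 2. From dim ker(T − (5)·I) = 1, there are exactly 1 Jordan blocks for λ = 5.
Step 2 — from the minimal polynomial, the factor (x − 5)^2 tells us the largest block for λ = 5 has size 2.
Step 3 — with total size 2, 1 blocks, and largest block 2, the block sizes (in nonincreasing order) are [2].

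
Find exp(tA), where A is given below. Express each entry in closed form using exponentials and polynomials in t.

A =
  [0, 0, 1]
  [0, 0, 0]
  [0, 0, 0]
e^{tA} =
  [1, 0, t]
  [0, 1, 0]
  [0, 0, 1]

Strategy: write A = P · J · P⁻¹ where J is a Jordan canonical form, so e^{tA} = P · e^{tJ} · P⁻¹, and e^{tJ} can be computed block-by-block.

A has Jordan form
J =
  [0, 1, 0]
  [0, 0, 0]
  [0, 0, 0]
(up to reordering of blocks).

Per-block formulas:
  For a 2×2 Jordan block J_2(0): exp(t · J_2(0)) = e^(0t)·(I + t·N), where N is the 2×2 nilpotent shift.
  For a 1×1 block at λ = 0: exp(t · [0]) = [e^(0t)].

After assembling e^{tJ} and conjugating by P, we get:

e^{tA} =
  [1, 0, t]
  [0, 1, 0]
  [0, 0, 1]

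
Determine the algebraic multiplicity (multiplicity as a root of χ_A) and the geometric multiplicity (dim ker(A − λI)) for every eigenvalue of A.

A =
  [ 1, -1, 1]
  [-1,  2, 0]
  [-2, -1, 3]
λ = 2: alg = 3, geom = 1

Step 1 — factor the characteristic polynomial to read off the algebraic multiplicities:
  χ_A(x) = (x - 2)^3

Step 2 — compute geometric multiplicities via the rank-nullity identity g(λ) = n − rank(A − λI):
  rank(A − (2)·I) = 2, so dim ker(A − (2)·I) = n − 2 = 1

Summary:
  λ = 2: algebraic multiplicity = 3, geometric multiplicity = 1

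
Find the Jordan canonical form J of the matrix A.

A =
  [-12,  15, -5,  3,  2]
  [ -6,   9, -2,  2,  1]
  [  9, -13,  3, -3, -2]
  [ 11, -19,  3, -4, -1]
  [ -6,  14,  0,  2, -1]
J_3(-1) ⊕ J_2(-1)

The characteristic polynomial is
  det(x·I − A) = x^5 + 5*x^4 + 10*x^3 + 10*x^2 + 5*x + 1 = (x + 1)^5

Eigenvalues and multiplicities (the geometric multiplicity of λ is n − rank(A − λI), which equals the number of Jordan blocks for λ):
  λ = -1: algebraic multiplicity = 5, geometric multiplicity = 2

Determining the block sizes for each eigenvalue:
  λ = -1: with am = 5 and gm = 2, the partition is not yet determined (e.g. several partitions of 5 into 2 parts exist). Let N = A − (-1)·I. Computing rank(N^1) = 3, rank(N^2) = 1, rank(N^3) = 0; the number of blocks of size ≥ j is rank(N^{j−1}) − rank(N^j), giving [2, 2, 1]. So we have 1 block(s) of size 3, 1 block(s) of size 2 → block sizes [3, 2]

Assembling the blocks gives a Jordan form
J =
  [-1,  1,  0,  0,  0]
  [ 0, -1,  1,  0,  0]
  [ 0,  0, -1,  0,  0]
  [ 0,  0,  0, -1,  1]
  [ 0,  0,  0,  0, -1]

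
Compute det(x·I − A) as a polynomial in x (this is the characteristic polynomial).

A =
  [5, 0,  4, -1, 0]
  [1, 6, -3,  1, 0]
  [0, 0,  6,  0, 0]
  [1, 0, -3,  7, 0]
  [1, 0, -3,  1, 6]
x^5 - 30*x^4 + 360*x^3 - 2160*x^2 + 6480*x - 7776

Expanding det(x·I − A) (e.g. by cofactor expansion or by noting that A is similar to its Jordan form J, which has the same characteristic polynomial as A) gives
  χ_A(x) = x^5 - 30*x^4 + 360*x^3 - 2160*x^2 + 6480*x - 7776
which factors as (x - 6)^5. The eigenvalues (with algebraic multiplicities) are λ = 6 with multiplicity 5.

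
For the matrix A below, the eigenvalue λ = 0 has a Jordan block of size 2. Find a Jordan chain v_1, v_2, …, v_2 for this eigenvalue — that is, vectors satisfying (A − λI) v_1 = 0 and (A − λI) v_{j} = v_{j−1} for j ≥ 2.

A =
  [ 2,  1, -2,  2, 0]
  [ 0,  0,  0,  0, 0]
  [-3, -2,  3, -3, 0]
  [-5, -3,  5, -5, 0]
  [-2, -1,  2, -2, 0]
A Jordan chain for λ = 0 of length 2:
v_1 = (2, 0, -3, -5, -2)ᵀ
v_2 = (1, 0, 0, 0, 0)ᵀ

Let N = A − (0)·I. We want v_2 with N^2 v_2 = 0 but N^1 v_2 ≠ 0; then v_{j-1} := N · v_j for j = 2, …, 2.

Pick v_2 = (1, 0, 0, 0, 0)ᵀ.
Then v_1 = N · v_2 = (2, 0, -3, -5, -2)ᵀ.

Sanity check: (A − (0)·I) v_1 = (0, 0, 0, 0, 0)ᵀ = 0. ✓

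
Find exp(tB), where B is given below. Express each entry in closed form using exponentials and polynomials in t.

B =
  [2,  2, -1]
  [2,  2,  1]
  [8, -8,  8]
e^{tB} =
  [-2*t*exp(4*t) + exp(4*t), 2*t*exp(4*t), -t*exp(4*t)]
  [2*t*exp(4*t), -2*t*exp(4*t) + exp(4*t), t*exp(4*t)]
  [8*t*exp(4*t), -8*t*exp(4*t), 4*t*exp(4*t) + exp(4*t)]

Strategy: write B = P · J · P⁻¹ where J is a Jordan canonical form, so e^{tB} = P · e^{tJ} · P⁻¹, and e^{tJ} can be computed block-by-block.

B has Jordan form
J =
  [4, 1, 0]
  [0, 4, 0]
  [0, 0, 4]
(up to reordering of blocks).

Per-block formulas:
  For a 2×2 Jordan block J_2(4): exp(t · J_2(4)) = e^(4t)·(I + t·N), where N is the 2×2 nilpotent shift.
  For a 1×1 block at λ = 4: exp(t · [4]) = [e^(4t)].

After assembling e^{tJ} and conjugating by P, we get:

e^{tB} =
  [-2*t*exp(4*t) + exp(4*t), 2*t*exp(4*t), -t*exp(4*t)]
  [2*t*exp(4*t), -2*t*exp(4*t) + exp(4*t), t*exp(4*t)]
  [8*t*exp(4*t), -8*t*exp(4*t), 4*t*exp(4*t) + exp(4*t)]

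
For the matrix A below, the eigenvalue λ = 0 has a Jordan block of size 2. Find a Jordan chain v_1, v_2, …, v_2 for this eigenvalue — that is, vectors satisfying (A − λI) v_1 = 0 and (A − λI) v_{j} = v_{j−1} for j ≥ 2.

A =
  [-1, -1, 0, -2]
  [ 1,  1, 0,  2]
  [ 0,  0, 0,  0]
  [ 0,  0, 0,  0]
A Jordan chain for λ = 0 of length 2:
v_1 = (-1, 1, 0, 0)ᵀ
v_2 = (1, 0, 0, 0)ᵀ

Let N = A − (0)·I. We want v_2 with N^2 v_2 = 0 but N^1 v_2 ≠ 0; then v_{j-1} := N · v_j for j = 2, …, 2.

Pick v_2 = (1, 0, 0, 0)ᵀ.
Then v_1 = N · v_2 = (-1, 1, 0, 0)ᵀ.

Sanity check: (A − (0)·I) v_1 = (0, 0, 0, 0)ᵀ = 0. ✓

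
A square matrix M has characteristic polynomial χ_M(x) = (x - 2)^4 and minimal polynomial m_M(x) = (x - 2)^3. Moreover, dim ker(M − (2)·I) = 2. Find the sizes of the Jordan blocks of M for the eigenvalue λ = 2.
Block sizes for λ = 2: [3, 1]

Step 1 — from the characteristic polynomial, algebraic multiplicity of λ = 2 is 4. From dim ker(M − (2)·I) = 2, there are exactly 2 Jordan blocks for λ = 2.
Step 2 — from the minimal polynomial, the factor (x − 2)^3 tells us the largest block for λ = 2 has size 3.
Step 3 — with total size 4, 2 blocks, and largest block 3, the block sizes (in nonincreasing order) are [3, 1].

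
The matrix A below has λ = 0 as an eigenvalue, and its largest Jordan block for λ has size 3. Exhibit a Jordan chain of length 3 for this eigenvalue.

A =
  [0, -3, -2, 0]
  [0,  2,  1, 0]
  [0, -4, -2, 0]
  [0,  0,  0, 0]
A Jordan chain for λ = 0 of length 3:
v_1 = (2, 0, 0, 0)ᵀ
v_2 = (-3, 2, -4, 0)ᵀ
v_3 = (0, 1, 0, 0)ᵀ

Let N = A − (0)·I. We want v_3 with N^3 v_3 = 0 but N^2 v_3 ≠ 0; then v_{j-1} := N · v_j for j = 3, …, 2.

Pick v_3 = (0, 1, 0, 0)ᵀ.
Then v_2 = N · v_3 = (-3, 2, -4, 0)ᵀ.
Then v_1 = N · v_2 = (2, 0, 0, 0)ᵀ.

Sanity check: (A − (0)·I) v_1 = (0, 0, 0, 0)ᵀ = 0. ✓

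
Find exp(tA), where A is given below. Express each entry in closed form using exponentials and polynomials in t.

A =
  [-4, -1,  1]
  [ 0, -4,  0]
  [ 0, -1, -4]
e^{tA} =
  [exp(-4*t), -t^2*exp(-4*t)/2 - t*exp(-4*t), t*exp(-4*t)]
  [0, exp(-4*t), 0]
  [0, -t*exp(-4*t), exp(-4*t)]

Strategy: write A = P · J · P⁻¹ where J is a Jordan canonical form, so e^{tA} = P · e^{tJ} · P⁻¹, and e^{tJ} can be computed block-by-block.

A has Jordan form
J =
  [-4,  1,  0]
  [ 0, -4,  1]
  [ 0,  0, -4]
(up to reordering of blocks).

Per-block formulas:
  For a 3×3 Jordan block J_3(-4): exp(t · J_3(-4)) = e^(-4t)·(I + t·N + (t^2/2)·N^2), where N is the 3×3 nilpotent shift.

After assembling e^{tJ} and conjugating by P, we get:

e^{tA} =
  [exp(-4*t), -t^2*exp(-4*t)/2 - t*exp(-4*t), t*exp(-4*t)]
  [0, exp(-4*t), 0]
  [0, -t*exp(-4*t), exp(-4*t)]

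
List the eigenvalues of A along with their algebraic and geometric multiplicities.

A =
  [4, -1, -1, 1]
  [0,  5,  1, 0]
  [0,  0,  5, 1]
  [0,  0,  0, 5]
λ = 4: alg = 1, geom = 1; λ = 5: alg = 3, geom = 1

Step 1 — factor the characteristic polynomial to read off the algebraic multiplicities:
  χ_A(x) = (x - 5)^3*(x - 4)

Step 2 — compute geometric multiplicities via the rank-nullity identity g(λ) = n − rank(A − λI):
  rank(A − (4)·I) = 3, so dim ker(A − (4)·I) = n − 3 = 1
  rank(A − (5)·I) = 3, so dim ker(A − (5)·I) = n − 3 = 1

Summary:
  λ = 4: algebraic multiplicity = 1, geometric multiplicity = 1
  λ = 5: algebraic multiplicity = 3, geometric multiplicity = 1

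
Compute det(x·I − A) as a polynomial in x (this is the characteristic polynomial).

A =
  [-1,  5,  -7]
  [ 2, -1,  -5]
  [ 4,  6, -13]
x^3 + 15*x^2 + 75*x + 125

Expanding det(x·I − A) (e.g. by cofactor expansion or by noting that A is similar to its Jordan form J, which has the same characteristic polynomial as A) gives
  χ_A(x) = x^3 + 15*x^2 + 75*x + 125
which factors as (x + 5)^3. The eigenvalues (with algebraic multiplicities) are λ = -5 with multiplicity 3.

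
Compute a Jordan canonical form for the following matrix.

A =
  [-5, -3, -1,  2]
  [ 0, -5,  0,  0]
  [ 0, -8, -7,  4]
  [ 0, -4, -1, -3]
J_2(-5) ⊕ J_2(-5)

The characteristic polynomial is
  det(x·I − A) = x^4 + 20*x^3 + 150*x^2 + 500*x + 625 = (x + 5)^4

Eigenvalues and multiplicities (the geometric multiplicity of λ is n − rank(A − λI), which equals the number of Jordan blocks for λ):
  λ = -5: algebraic multiplicity = 4, geometric multiplicity = 2

Determining the block sizes for each eigenvalue:
  λ = -5: with am = 4 and gm = 2, the partition is not yet determined (e.g. several partitions of 4 into 2 parts exist). Let N = A − (-5)·I. Computing rank(N^1) = 2, rank(N^2) = 0; the number of blocks of size ≥ j is rank(N^{j−1}) − rank(N^j), giving [2, 2]. So we have 2 block(s) of size 2 → block sizes [2, 2]

Assembling the blocks gives a Jordan form
J =
  [-5,  1,  0,  0]
  [ 0, -5,  0,  0]
  [ 0,  0, -5,  1]
  [ 0,  0,  0, -5]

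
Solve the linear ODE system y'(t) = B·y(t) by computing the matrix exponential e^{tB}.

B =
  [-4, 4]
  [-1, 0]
e^{tB} =
  [-2*t*exp(-2*t) + exp(-2*t), 4*t*exp(-2*t)]
  [-t*exp(-2*t), 2*t*exp(-2*t) + exp(-2*t)]

Strategy: write B = P · J · P⁻¹ where J is a Jordan canonical form, so e^{tB} = P · e^{tJ} · P⁻¹, and e^{tJ} can be computed block-by-block.

B has Jordan form
J =
  [-2,  1]
  [ 0, -2]
(up to reordering of blocks).

Per-block formulas:
  For a 2×2 Jordan block J_2(-2): exp(t · J_2(-2)) = e^(-2t)·(I + t·N), where N is the 2×2 nilpotent shift.

After assembling e^{tJ} and conjugating by P, we get:

e^{tB} =
  [-2*t*exp(-2*t) + exp(-2*t), 4*t*exp(-2*t)]
  [-t*exp(-2*t), 2*t*exp(-2*t) + exp(-2*t)]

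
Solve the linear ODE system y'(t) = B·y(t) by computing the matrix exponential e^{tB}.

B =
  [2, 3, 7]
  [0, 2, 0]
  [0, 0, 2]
e^{tB} =
  [exp(2*t), 3*t*exp(2*t), 7*t*exp(2*t)]
  [0, exp(2*t), 0]
  [0, 0, exp(2*t)]

Strategy: write B = P · J · P⁻¹ where J is a Jordan canonical form, so e^{tB} = P · e^{tJ} · P⁻¹, and e^{tJ} can be computed block-by-block.

B has Jordan form
J =
  [2, 1, 0]
  [0, 2, 0]
  [0, 0, 2]
(up to reordering of blocks).

Per-block formulas:
  For a 2×2 Jordan block J_2(2): exp(t · J_2(2)) = e^(2t)·(I + t·N), where N is the 2×2 nilpotent shift.
  For a 1×1 block at λ = 2: exp(t · [2]) = [e^(2t)].

After assembling e^{tJ} and conjugating by P, we get:

e^{tB} =
  [exp(2*t), 3*t*exp(2*t), 7*t*exp(2*t)]
  [0, exp(2*t), 0]
  [0, 0, exp(2*t)]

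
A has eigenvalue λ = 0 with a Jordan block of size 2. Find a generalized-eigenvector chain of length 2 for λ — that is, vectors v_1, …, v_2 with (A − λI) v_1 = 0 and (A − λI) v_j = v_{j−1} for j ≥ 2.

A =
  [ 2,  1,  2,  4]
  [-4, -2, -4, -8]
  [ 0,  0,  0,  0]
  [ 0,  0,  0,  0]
A Jordan chain for λ = 0 of length 2:
v_1 = (2, -4, 0, 0)ᵀ
v_2 = (1, 0, 0, 0)ᵀ

Let N = A − (0)·I. We want v_2 with N^2 v_2 = 0 but N^1 v_2 ≠ 0; then v_{j-1} := N · v_j for j = 2, …, 2.

Pick v_2 = (1, 0, 0, 0)ᵀ.
Then v_1 = N · v_2 = (2, -4, 0, 0)ᵀ.

Sanity check: (A − (0)·I) v_1 = (0, 0, 0, 0)ᵀ = 0. ✓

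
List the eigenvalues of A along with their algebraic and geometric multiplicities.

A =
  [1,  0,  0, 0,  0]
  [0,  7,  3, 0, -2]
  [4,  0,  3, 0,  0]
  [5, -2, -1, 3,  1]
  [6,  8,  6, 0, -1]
λ = 1: alg = 1, geom = 1; λ = 3: alg = 4, geom = 2

Step 1 — factor the characteristic polynomial to read off the algebraic multiplicities:
  χ_A(x) = (x - 3)^4*(x - 1)

Step 2 — compute geometric multiplicities via the rank-nullity identity g(λ) = n − rank(A − λI):
  rank(A − (1)·I) = 4, so dim ker(A − (1)·I) = n − 4 = 1
  rank(A − (3)·I) = 3, so dim ker(A − (3)·I) = n − 3 = 2

Summary:
  λ = 1: algebraic multiplicity = 1, geometric multiplicity = 1
  λ = 3: algebraic multiplicity = 4, geometric multiplicity = 2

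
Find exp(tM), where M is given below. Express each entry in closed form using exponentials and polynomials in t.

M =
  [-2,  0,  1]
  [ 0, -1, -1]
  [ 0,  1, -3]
e^{tM} =
  [exp(-2*t), t^2*exp(-2*t)/2, -t^2*exp(-2*t)/2 + t*exp(-2*t)]
  [0, t*exp(-2*t) + exp(-2*t), -t*exp(-2*t)]
  [0, t*exp(-2*t), -t*exp(-2*t) + exp(-2*t)]

Strategy: write M = P · J · P⁻¹ where J is a Jordan canonical form, so e^{tM} = P · e^{tJ} · P⁻¹, and e^{tJ} can be computed block-by-block.

M has Jordan form
J =
  [-2,  1,  0]
  [ 0, -2,  1]
  [ 0,  0, -2]
(up to reordering of blocks).

Per-block formulas:
  For a 3×3 Jordan block J_3(-2): exp(t · J_3(-2)) = e^(-2t)·(I + t·N + (t^2/2)·N^2), where N is the 3×3 nilpotent shift.

After assembling e^{tJ} and conjugating by P, we get:

e^{tM} =
  [exp(-2*t), t^2*exp(-2*t)/2, -t^2*exp(-2*t)/2 + t*exp(-2*t)]
  [0, t*exp(-2*t) + exp(-2*t), -t*exp(-2*t)]
  [0, t*exp(-2*t), -t*exp(-2*t) + exp(-2*t)]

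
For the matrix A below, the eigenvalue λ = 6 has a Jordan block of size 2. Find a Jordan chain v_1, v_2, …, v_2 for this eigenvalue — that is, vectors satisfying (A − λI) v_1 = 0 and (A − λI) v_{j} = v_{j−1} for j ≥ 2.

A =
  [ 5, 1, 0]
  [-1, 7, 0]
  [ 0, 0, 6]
A Jordan chain for λ = 6 of length 2:
v_1 = (-1, -1, 0)ᵀ
v_2 = (1, 0, 0)ᵀ

Let N = A − (6)·I. We want v_2 with N^2 v_2 = 0 but N^1 v_2 ≠ 0; then v_{j-1} := N · v_j for j = 2, …, 2.

Pick v_2 = (1, 0, 0)ᵀ.
Then v_1 = N · v_2 = (-1, -1, 0)ᵀ.

Sanity check: (A − (6)·I) v_1 = (0, 0, 0)ᵀ = 0. ✓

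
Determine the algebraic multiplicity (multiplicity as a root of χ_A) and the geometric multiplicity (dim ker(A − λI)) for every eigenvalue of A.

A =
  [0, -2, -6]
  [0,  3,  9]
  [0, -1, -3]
λ = 0: alg = 3, geom = 2

Step 1 — factor the characteristic polynomial to read off the algebraic multiplicities:
  χ_A(x) = x^3

Step 2 — compute geometric multiplicities via the rank-nullity identity g(λ) = n − rank(A − λI):
  rank(A − (0)·I) = 1, so dim ker(A − (0)·I) = n − 1 = 2

Summary:
  λ = 0: algebraic multiplicity = 3, geometric multiplicity = 2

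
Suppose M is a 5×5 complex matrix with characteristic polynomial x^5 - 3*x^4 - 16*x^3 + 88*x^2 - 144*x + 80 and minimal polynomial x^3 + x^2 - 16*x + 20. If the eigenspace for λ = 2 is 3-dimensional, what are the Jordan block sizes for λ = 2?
Block sizes for λ = 2: [2, 1, 1]

Step 1 — from the characteristic polynomial, algebraic multiplicity of λ = 2 is 4. From dim ker(M − (2)·I) = 3, there are exactly 3 Jordan blocks for λ = 2.
Step 2 — from the minimal polynomial, the factor (x − 2)^2 tells us the largest block for λ = 2 has size 2.
Step 3 — with total size 4, 3 blocks, and largest block 2, the block sizes (in nonincreasing order) are [2, 1, 1].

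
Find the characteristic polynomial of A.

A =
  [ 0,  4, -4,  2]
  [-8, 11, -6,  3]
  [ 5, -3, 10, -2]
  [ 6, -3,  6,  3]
x^4 - 24*x^3 + 216*x^2 - 864*x + 1296

Expanding det(x·I − A) (e.g. by cofactor expansion or by noting that A is similar to its Jordan form J, which has the same characteristic polynomial as A) gives
  χ_A(x) = x^4 - 24*x^3 + 216*x^2 - 864*x + 1296
which factors as (x - 6)^4. The eigenvalues (with algebraic multiplicities) are λ = 6 with multiplicity 4.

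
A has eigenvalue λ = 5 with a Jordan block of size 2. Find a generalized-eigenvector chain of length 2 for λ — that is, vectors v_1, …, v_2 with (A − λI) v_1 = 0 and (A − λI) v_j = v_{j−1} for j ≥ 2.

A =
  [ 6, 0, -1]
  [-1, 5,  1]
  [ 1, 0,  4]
A Jordan chain for λ = 5 of length 2:
v_1 = (1, -1, 1)ᵀ
v_2 = (1, 0, 0)ᵀ

Let N = A − (5)·I. We want v_2 with N^2 v_2 = 0 but N^1 v_2 ≠ 0; then v_{j-1} := N · v_j for j = 2, …, 2.

Pick v_2 = (1, 0, 0)ᵀ.
Then v_1 = N · v_2 = (1, -1, 1)ᵀ.

Sanity check: (A − (5)·I) v_1 = (0, 0, 0)ᵀ = 0. ✓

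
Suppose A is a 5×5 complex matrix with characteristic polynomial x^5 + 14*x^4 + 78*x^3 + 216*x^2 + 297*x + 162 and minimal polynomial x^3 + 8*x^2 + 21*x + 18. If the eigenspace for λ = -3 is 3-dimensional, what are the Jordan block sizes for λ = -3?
Block sizes for λ = -3: [2, 1, 1]

Step 1 — from the characteristic polynomial, algebraic multiplicity of λ = -3 is 4. From dim ker(A − (-3)·I) = 3, there are exactly 3 Jordan blocks for λ = -3.
Step 2 — from the minimal polynomial, the factor (x + 3)^2 tells us the largest block for λ = -3 has size 2.
Step 3 — with total size 4, 3 blocks, and largest block 2, the block sizes (in nonincreasing order) are [2, 1, 1].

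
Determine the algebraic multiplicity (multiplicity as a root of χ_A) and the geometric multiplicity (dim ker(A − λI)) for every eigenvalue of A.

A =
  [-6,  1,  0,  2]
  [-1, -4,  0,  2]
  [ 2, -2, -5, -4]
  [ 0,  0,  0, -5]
λ = -5: alg = 4, geom = 3

Step 1 — factor the characteristic polynomial to read off the algebraic multiplicities:
  χ_A(x) = (x + 5)^4

Step 2 — compute geometric multiplicities via the rank-nullity identity g(λ) = n − rank(A − λI):
  rank(A − (-5)·I) = 1, so dim ker(A − (-5)·I) = n − 1 = 3

Summary:
  λ = -5: algebraic multiplicity = 4, geometric multiplicity = 3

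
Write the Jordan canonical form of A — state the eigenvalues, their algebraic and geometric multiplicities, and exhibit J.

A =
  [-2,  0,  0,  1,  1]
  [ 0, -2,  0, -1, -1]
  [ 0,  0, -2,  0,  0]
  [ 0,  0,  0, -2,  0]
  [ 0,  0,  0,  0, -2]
J_2(-2) ⊕ J_1(-2) ⊕ J_1(-2) ⊕ J_1(-2)

The characteristic polynomial is
  det(x·I − A) = x^5 + 10*x^4 + 40*x^3 + 80*x^2 + 80*x + 32 = (x + 2)^5

Eigenvalues and multiplicities (the geometric multiplicity of λ is n − rank(A − λI), which equals the number of Jordan blocks for λ):
  λ = -2: algebraic multiplicity = 5, geometric multiplicity = 4

Determining the block sizes for each eigenvalue:
  λ = -2: 4 blocks summing to 5 forces exactly one block of size 2 and the rest size 1 → block sizes [2, 1, 1, 1]

Assembling the blocks gives a Jordan form
J =
  [-2,  1,  0,  0,  0]
  [ 0, -2,  0,  0,  0]
  [ 0,  0, -2,  0,  0]
  [ 0,  0,  0, -2,  0]
  [ 0,  0,  0,  0, -2]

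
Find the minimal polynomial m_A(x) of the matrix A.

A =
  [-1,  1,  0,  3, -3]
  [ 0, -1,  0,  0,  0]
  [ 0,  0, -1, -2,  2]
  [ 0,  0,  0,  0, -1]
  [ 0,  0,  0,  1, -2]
x^2 + 2*x + 1

The characteristic polynomial is χ_A(x) = (x + 1)^5, so the eigenvalues are known. The minimal polynomial is
  m_A(x) = Π_λ (x − λ)^{k_λ}
where k_λ is the size of the *largest* Jordan block for λ (equivalently, the smallest k with (A − λI)^k v = 0 for every generalised eigenvector v of λ).

  λ = -1: largest Jordan block has size 2, contributing (x + 1)^2

So m_A(x) = (x + 1)^2 = x^2 + 2*x + 1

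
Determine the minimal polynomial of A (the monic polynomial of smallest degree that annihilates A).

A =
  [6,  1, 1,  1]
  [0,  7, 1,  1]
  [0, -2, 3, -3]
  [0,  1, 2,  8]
x^3 - 18*x^2 + 108*x - 216

The characteristic polynomial is χ_A(x) = (x - 6)^4, so the eigenvalues are known. The minimal polynomial is
  m_A(x) = Π_λ (x − λ)^{k_λ}
where k_λ is the size of the *largest* Jordan block for λ (equivalently, the smallest k with (A − λI)^k v = 0 for every generalised eigenvector v of λ).

  λ = 6: largest Jordan block has size 3, contributing (x − 6)^3

So m_A(x) = (x - 6)^3 = x^3 - 18*x^2 + 108*x - 216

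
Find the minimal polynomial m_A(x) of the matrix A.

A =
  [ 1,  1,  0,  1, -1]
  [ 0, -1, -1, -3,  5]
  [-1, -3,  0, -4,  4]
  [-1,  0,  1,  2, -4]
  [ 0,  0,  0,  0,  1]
x^5 - 3*x^4 + 3*x^3 - x^2

The characteristic polynomial is χ_A(x) = x^2*(x - 1)^3, so the eigenvalues are known. The minimal polynomial is
  m_A(x) = Π_λ (x − λ)^{k_λ}
where k_λ is the size of the *largest* Jordan block for λ (equivalently, the smallest k with (A − λI)^k v = 0 for every generalised eigenvector v of λ).

  λ = 0: largest Jordan block has size 2, contributing (x − 0)^2
  λ = 1: largest Jordan block has size 3, contributing (x − 1)^3

So m_A(x) = x^2*(x - 1)^3 = x^5 - 3*x^4 + 3*x^3 - x^2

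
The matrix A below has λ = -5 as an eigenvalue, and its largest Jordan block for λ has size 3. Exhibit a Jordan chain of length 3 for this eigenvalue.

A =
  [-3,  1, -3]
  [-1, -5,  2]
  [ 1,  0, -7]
A Jordan chain for λ = -5 of length 3:
v_1 = (2, -1, 1)ᵀ
v_2 = (1, 0, 0)ᵀ
v_3 = (0, 1, 0)ᵀ

Let N = A − (-5)·I. We want v_3 with N^3 v_3 = 0 but N^2 v_3 ≠ 0; then v_{j-1} := N · v_j for j = 3, …, 2.

Pick v_3 = (0, 1, 0)ᵀ.
Then v_2 = N · v_3 = (1, 0, 0)ᵀ.
Then v_1 = N · v_2 = (2, -1, 1)ᵀ.

Sanity check: (A − (-5)·I) v_1 = (0, 0, 0)ᵀ = 0. ✓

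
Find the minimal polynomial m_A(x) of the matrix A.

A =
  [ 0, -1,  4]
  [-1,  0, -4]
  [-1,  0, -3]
x^3 + 3*x^2 + 3*x + 1

The characteristic polynomial is χ_A(x) = (x + 1)^3, so the eigenvalues are known. The minimal polynomial is
  m_A(x) = Π_λ (x − λ)^{k_λ}
where k_λ is the size of the *largest* Jordan block for λ (equivalently, the smallest k with (A − λI)^k v = 0 for every generalised eigenvector v of λ).

  λ = -1: largest Jordan block has size 3, contributing (x + 1)^3

So m_A(x) = (x + 1)^3 = x^3 + 3*x^2 + 3*x + 1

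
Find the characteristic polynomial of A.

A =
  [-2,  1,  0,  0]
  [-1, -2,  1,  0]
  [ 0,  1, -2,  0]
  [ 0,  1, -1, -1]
x^4 + 7*x^3 + 18*x^2 + 20*x + 8

Expanding det(x·I − A) (e.g. by cofactor expansion or by noting that A is similar to its Jordan form J, which has the same characteristic polynomial as A) gives
  χ_A(x) = x^4 + 7*x^3 + 18*x^2 + 20*x + 8
which factors as (x + 1)*(x + 2)^3. The eigenvalues (with algebraic multiplicities) are λ = -2 with multiplicity 3, λ = -1 with multiplicity 1.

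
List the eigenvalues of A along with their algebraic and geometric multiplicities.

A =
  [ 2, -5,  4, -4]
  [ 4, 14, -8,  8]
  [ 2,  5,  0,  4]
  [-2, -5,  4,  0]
λ = 4: alg = 4, geom = 3

Step 1 — factor the characteristic polynomial to read off the algebraic multiplicities:
  χ_A(x) = (x - 4)^4

Step 2 — compute geometric multiplicities via the rank-nullity identity g(λ) = n − rank(A − λI):
  rank(A − (4)·I) = 1, so dim ker(A − (4)·I) = n − 1 = 3

Summary:
  λ = 4: algebraic multiplicity = 4, geometric multiplicity = 3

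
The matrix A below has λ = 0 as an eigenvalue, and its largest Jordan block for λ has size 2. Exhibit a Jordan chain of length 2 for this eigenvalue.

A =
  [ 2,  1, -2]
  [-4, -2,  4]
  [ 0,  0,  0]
A Jordan chain for λ = 0 of length 2:
v_1 = (2, -4, 0)ᵀ
v_2 = (1, 0, 0)ᵀ

Let N = A − (0)·I. We want v_2 with N^2 v_2 = 0 but N^1 v_2 ≠ 0; then v_{j-1} := N · v_j for j = 2, …, 2.

Pick v_2 = (1, 0, 0)ᵀ.
Then v_1 = N · v_2 = (2, -4, 0)ᵀ.

Sanity check: (A − (0)·I) v_1 = (0, 0, 0)ᵀ = 0. ✓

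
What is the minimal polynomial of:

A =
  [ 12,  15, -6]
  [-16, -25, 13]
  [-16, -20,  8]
x^3 + 5*x^2

The characteristic polynomial is χ_A(x) = x^2*(x + 5), so the eigenvalues are known. The minimal polynomial is
  m_A(x) = Π_λ (x − λ)^{k_λ}
where k_λ is the size of the *largest* Jordan block for λ (equivalently, the smallest k with (A − λI)^k v = 0 for every generalised eigenvector v of λ).

  λ = -5: largest Jordan block has size 1, contributing (x + 5)
  λ = 0: largest Jordan block has size 2, contributing (x − 0)^2

So m_A(x) = x^2*(x + 5) = x^3 + 5*x^2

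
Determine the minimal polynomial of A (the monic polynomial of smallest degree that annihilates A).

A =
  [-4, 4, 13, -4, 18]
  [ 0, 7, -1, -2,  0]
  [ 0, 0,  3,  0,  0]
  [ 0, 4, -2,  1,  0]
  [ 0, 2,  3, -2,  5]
x^4 - 7*x^3 - 5*x^2 + 111*x - 180

The characteristic polynomial is χ_A(x) = (x - 5)^2*(x - 3)^2*(x + 4), so the eigenvalues are known. The minimal polynomial is
  m_A(x) = Π_λ (x − λ)^{k_λ}
where k_λ is the size of the *largest* Jordan block for λ (equivalently, the smallest k with (A − λI)^k v = 0 for every generalised eigenvector v of λ).

  λ = -4: largest Jordan block has size 1, contributing (x + 4)
  λ = 3: largest Jordan block has size 2, contributing (x − 3)^2
  λ = 5: largest Jordan block has size 1, contributing (x − 5)

So m_A(x) = (x - 5)*(x - 3)^2*(x + 4) = x^4 - 7*x^3 - 5*x^2 + 111*x - 180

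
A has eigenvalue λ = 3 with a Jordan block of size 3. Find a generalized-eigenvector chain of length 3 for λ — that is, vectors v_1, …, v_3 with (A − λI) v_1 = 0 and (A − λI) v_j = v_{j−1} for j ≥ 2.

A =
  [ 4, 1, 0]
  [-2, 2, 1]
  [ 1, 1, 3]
A Jordan chain for λ = 3 of length 3:
v_1 = (-1, 1, -1)ᵀ
v_2 = (1, -2, 1)ᵀ
v_3 = (1, 0, 0)ᵀ

Let N = A − (3)·I. We want v_3 with N^3 v_3 = 0 but N^2 v_3 ≠ 0; then v_{j-1} := N · v_j for j = 3, …, 2.

Pick v_3 = (1, 0, 0)ᵀ.
Then v_2 = N · v_3 = (1, -2, 1)ᵀ.
Then v_1 = N · v_2 = (-1, 1, -1)ᵀ.

Sanity check: (A − (3)·I) v_1 = (0, 0, 0)ᵀ = 0. ✓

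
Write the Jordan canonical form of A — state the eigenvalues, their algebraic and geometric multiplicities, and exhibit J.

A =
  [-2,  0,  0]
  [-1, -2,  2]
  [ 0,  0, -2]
J_2(-2) ⊕ J_1(-2)

The characteristic polynomial is
  det(x·I − A) = x^3 + 6*x^2 + 12*x + 8 = (x + 2)^3

Eigenvalues and multiplicities (the geometric multiplicity of λ is n − rank(A − λI), which equals the number of Jordan blocks for λ):
  λ = -2: algebraic multiplicity = 3, geometric multiplicity = 2

Determining the block sizes for each eigenvalue:
  λ = -2: 2 blocks summing to 3 forces exactly one block of size 2 and the rest size 1 → block sizes [2, 1]

Assembling the blocks gives a Jordan form
J =
  [-2,  1,  0]
  [ 0, -2,  0]
  [ 0,  0, -2]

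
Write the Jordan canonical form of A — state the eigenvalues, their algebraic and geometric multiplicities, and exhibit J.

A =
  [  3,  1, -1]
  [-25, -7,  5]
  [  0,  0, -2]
J_2(-2) ⊕ J_1(-2)

The characteristic polynomial is
  det(x·I − A) = x^3 + 6*x^2 + 12*x + 8 = (x + 2)^3

Eigenvalues and multiplicities (the geometric multiplicity of λ is n − rank(A − λI), which equals the number of Jordan blocks for λ):
  λ = -2: algebraic multiplicity = 3, geometric multiplicity = 2

Determining the block sizes for each eigenvalue:
  λ = -2: 2 blocks summing to 3 forces exactly one block of size 2 and the rest size 1 → block sizes [2, 1]

Assembling the blocks gives a Jordan form
J =
  [-2,  1,  0]
  [ 0, -2,  0]
  [ 0,  0, -2]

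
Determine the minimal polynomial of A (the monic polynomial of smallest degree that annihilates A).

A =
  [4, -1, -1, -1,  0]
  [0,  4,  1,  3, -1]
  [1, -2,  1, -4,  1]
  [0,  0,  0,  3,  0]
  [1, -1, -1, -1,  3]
x^2 - 6*x + 9

The characteristic polynomial is χ_A(x) = (x - 3)^5, so the eigenvalues are known. The minimal polynomial is
  m_A(x) = Π_λ (x − λ)^{k_λ}
where k_λ is the size of the *largest* Jordan block for λ (equivalently, the smallest k with (A − λI)^k v = 0 for every generalised eigenvector v of λ).

  λ = 3: largest Jordan block has size 2, contributing (x − 3)^2

So m_A(x) = (x - 3)^2 = x^2 - 6*x + 9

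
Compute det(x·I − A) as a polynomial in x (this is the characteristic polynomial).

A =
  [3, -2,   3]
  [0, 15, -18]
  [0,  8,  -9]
x^3 - 9*x^2 + 27*x - 27

Expanding det(x·I − A) (e.g. by cofactor expansion or by noting that A is similar to its Jordan form J, which has the same characteristic polynomial as A) gives
  χ_A(x) = x^3 - 9*x^2 + 27*x - 27
which factors as (x - 3)^3. The eigenvalues (with algebraic multiplicities) are λ = 3 with multiplicity 3.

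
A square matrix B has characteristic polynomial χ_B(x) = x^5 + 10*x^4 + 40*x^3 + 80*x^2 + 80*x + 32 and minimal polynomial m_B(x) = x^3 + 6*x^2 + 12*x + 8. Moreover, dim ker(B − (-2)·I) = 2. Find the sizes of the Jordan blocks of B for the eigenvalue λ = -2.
Block sizes for λ = -2: [3, 2]

Step 1 — from the characteristic polynomial, algebraic multiplicity of λ = -2 is 5. From dim ker(B − (-2)·I) = 2, there are exactly 2 Jordan blocks for λ = -2.
Step 2 — from the minimal polynomial, the factor (x + 2)^3 tells us the largest block for λ = -2 has size 3.
Step 3 — with total size 5, 2 blocks, and largest block 3, the block sizes (in nonincreasing order) are [3, 2].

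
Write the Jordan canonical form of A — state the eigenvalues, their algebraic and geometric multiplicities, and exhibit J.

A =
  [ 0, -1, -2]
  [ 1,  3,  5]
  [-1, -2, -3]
J_3(0)

The characteristic polynomial is
  det(x·I − A) = x^3

Eigenvalues and multiplicities (the geometric multiplicity of λ is n − rank(A − λI), which equals the number of Jordan blocks for λ):
  λ = 0: algebraic multiplicity = 3, geometric multiplicity = 1

Determining the block sizes for each eigenvalue:
  λ = 0: one block (gm = 1), so the single block has size am = 3 → block sizes [3]

Assembling the blocks gives a Jordan form
J =
  [0, 1, 0]
  [0, 0, 1]
  [0, 0, 0]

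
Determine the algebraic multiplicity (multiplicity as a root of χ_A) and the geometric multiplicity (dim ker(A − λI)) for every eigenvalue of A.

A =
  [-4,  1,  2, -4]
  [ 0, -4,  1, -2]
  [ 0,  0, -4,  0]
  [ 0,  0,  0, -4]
λ = -4: alg = 4, geom = 2

Step 1 — factor the characteristic polynomial to read off the algebraic multiplicities:
  χ_A(x) = (x + 4)^4

Step 2 — compute geometric multiplicities via the rank-nullity identity g(λ) = n − rank(A − λI):
  rank(A − (-4)·I) = 2, so dim ker(A − (-4)·I) = n − 2 = 2

Summary:
  λ = -4: algebraic multiplicity = 4, geometric multiplicity = 2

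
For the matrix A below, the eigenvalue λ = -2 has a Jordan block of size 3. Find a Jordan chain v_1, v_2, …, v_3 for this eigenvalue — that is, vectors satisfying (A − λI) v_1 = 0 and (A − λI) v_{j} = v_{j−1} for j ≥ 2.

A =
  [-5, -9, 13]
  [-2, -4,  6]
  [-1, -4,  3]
A Jordan chain for λ = -2 of length 3:
v_1 = (14, 4, 6)ᵀ
v_2 = (-3, -2, -1)ᵀ
v_3 = (1, 0, 0)ᵀ

Let N = A − (-2)·I. We want v_3 with N^3 v_3 = 0 but N^2 v_3 ≠ 0; then v_{j-1} := N · v_j for j = 3, …, 2.

Pick v_3 = (1, 0, 0)ᵀ.
Then v_2 = N · v_3 = (-3, -2, -1)ᵀ.
Then v_1 = N · v_2 = (14, 4, 6)ᵀ.

Sanity check: (A − (-2)·I) v_1 = (0, 0, 0)ᵀ = 0. ✓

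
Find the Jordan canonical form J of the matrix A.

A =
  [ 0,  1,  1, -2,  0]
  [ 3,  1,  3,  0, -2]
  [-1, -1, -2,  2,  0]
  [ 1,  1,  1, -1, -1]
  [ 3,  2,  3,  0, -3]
J_3(-1) ⊕ J_2(-1)

The characteristic polynomial is
  det(x·I − A) = x^5 + 5*x^4 + 10*x^3 + 10*x^2 + 5*x + 1 = (x + 1)^5

Eigenvalues and multiplicities (the geometric multiplicity of λ is n − rank(A − λI), which equals the number of Jordan blocks for λ):
  λ = -1: algebraic multiplicity = 5, geometric multiplicity = 2

Determining the block sizes for each eigenvalue:
  λ = -1: with am = 5 and gm = 2, the partition is not yet determined (e.g. several partitions of 5 into 2 parts exist). Let N = A − (-1)·I. Computing rank(N^1) = 3, rank(N^2) = 1, rank(N^3) = 0; the number of blocks of size ≥ j is rank(N^{j−1}) − rank(N^j), giving [2, 2, 1]. So we have 1 block(s) of size 3, 1 block(s) of size 2 → block sizes [3, 2]

Assembling the blocks gives a Jordan form
J =
  [-1,  1,  0,  0,  0]
  [ 0, -1,  1,  0,  0]
  [ 0,  0, -1,  0,  0]
  [ 0,  0,  0, -1,  1]
  [ 0,  0,  0,  0, -1]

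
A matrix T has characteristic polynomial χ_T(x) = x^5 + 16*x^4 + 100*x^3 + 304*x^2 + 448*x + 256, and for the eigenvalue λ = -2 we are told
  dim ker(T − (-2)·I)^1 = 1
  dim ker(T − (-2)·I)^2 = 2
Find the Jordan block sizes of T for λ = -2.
Block sizes for λ = -2: [2]

From the dimensions of kernels of powers, the number of Jordan blocks of size at least j is d_j − d_{j−1} where d_j = dim ker(N^j) (with d_0 = 0). Computing the differences gives [1, 1].
The number of blocks of size exactly k is (#blocks of size ≥ k) − (#blocks of size ≥ k + 1), so the partition is: 1 block(s) of size 2.
In nonincreasing order the block sizes are [2].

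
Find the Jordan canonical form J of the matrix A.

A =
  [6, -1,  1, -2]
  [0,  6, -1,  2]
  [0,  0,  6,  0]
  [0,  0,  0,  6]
J_3(6) ⊕ J_1(6)

The characteristic polynomial is
  det(x·I − A) = x^4 - 24*x^3 + 216*x^2 - 864*x + 1296 = (x - 6)^4

Eigenvalues and multiplicities (the geometric multiplicity of λ is n − rank(A − λI), which equals the number of Jordan blocks for λ):
  λ = 6: algebraic multiplicity = 4, geometric multiplicity = 2

Determining the block sizes for each eigenvalue:
  λ = 6: with am = 4 and gm = 2, the partition is not yet determined (e.g. several partitions of 4 into 2 parts exist). Let N = A − (6)·I. Computing rank(N^1) = 2, rank(N^2) = 1, rank(N^3) = 0; the number of blocks of size ≥ j is rank(N^{j−1}) − rank(N^j), giving [2, 1, 1]. So we have 1 block(s) of size 3, 1 block(s) of size 1 → block sizes [3, 1]

Assembling the blocks gives a Jordan form
J =
  [6, 1, 0, 0]
  [0, 6, 1, 0]
  [0, 0, 6, 0]
  [0, 0, 0, 6]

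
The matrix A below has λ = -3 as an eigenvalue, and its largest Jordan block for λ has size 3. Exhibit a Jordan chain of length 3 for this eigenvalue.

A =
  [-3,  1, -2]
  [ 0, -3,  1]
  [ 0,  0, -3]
A Jordan chain for λ = -3 of length 3:
v_1 = (1, 0, 0)ᵀ
v_2 = (-2, 1, 0)ᵀ
v_3 = (0, 0, 1)ᵀ

Let N = A − (-3)·I. We want v_3 with N^3 v_3 = 0 but N^2 v_3 ≠ 0; then v_{j-1} := N · v_j for j = 3, …, 2.

Pick v_3 = (0, 0, 1)ᵀ.
Then v_2 = N · v_3 = (-2, 1, 0)ᵀ.
Then v_1 = N · v_2 = (1, 0, 0)ᵀ.

Sanity check: (A − (-3)·I) v_1 = (0, 0, 0)ᵀ = 0. ✓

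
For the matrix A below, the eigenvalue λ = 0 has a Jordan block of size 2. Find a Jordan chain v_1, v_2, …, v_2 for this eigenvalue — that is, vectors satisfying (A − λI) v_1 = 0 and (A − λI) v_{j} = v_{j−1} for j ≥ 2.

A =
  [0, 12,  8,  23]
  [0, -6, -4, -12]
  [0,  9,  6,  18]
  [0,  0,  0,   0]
A Jordan chain for λ = 0 of length 2:
v_1 = (12, -6, 9, 0)ᵀ
v_2 = (0, 1, 0, 0)ᵀ

Let N = A − (0)·I. We want v_2 with N^2 v_2 = 0 but N^1 v_2 ≠ 0; then v_{j-1} := N · v_j for j = 2, …, 2.

Pick v_2 = (0, 1, 0, 0)ᵀ.
Then v_1 = N · v_2 = (12, -6, 9, 0)ᵀ.

Sanity check: (A − (0)·I) v_1 = (0, 0, 0, 0)ᵀ = 0. ✓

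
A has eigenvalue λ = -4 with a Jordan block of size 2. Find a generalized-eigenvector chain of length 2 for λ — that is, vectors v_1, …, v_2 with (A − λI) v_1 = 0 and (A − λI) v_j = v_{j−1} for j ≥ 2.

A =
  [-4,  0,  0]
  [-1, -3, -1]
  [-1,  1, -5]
A Jordan chain for λ = -4 of length 2:
v_1 = (0, -1, -1)ᵀ
v_2 = (1, 0, 0)ᵀ

Let N = A − (-4)·I. We want v_2 with N^2 v_2 = 0 but N^1 v_2 ≠ 0; then v_{j-1} := N · v_j for j = 2, …, 2.

Pick v_2 = (1, 0, 0)ᵀ.
Then v_1 = N · v_2 = (0, -1, -1)ᵀ.

Sanity check: (A − (-4)·I) v_1 = (0, 0, 0)ᵀ = 0. ✓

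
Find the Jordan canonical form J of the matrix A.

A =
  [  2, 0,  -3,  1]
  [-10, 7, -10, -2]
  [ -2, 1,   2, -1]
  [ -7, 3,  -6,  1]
J_3(3) ⊕ J_1(3)

The characteristic polynomial is
  det(x·I − A) = x^4 - 12*x^3 + 54*x^2 - 108*x + 81 = (x - 3)^4

Eigenvalues and multiplicities (the geometric multiplicity of λ is n − rank(A − λI), which equals the number of Jordan blocks for λ):
  λ = 3: algebraic multiplicity = 4, geometric multiplicity = 2

Determining the block sizes for each eigenvalue:
  λ = 3: with am = 4 and gm = 2, the partition is not yet determined (e.g. several partitions of 4 into 2 parts exist). Let N = A − (3)·I. Computing rank(N^1) = 2, rank(N^2) = 1, rank(N^3) = 0; the number of blocks of size ≥ j is rank(N^{j−1}) − rank(N^j), giving [2, 1, 1]. So we have 1 block(s) of size 3, 1 block(s) of size 1 → block sizes [3, 1]

Assembling the blocks gives a Jordan form
J =
  [3, 1, 0, 0]
  [0, 3, 1, 0]
  [0, 0, 3, 0]
  [0, 0, 0, 3]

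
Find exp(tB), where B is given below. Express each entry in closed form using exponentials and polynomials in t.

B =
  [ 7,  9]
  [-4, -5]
e^{tB} =
  [6*t*exp(t) + exp(t), 9*t*exp(t)]
  [-4*t*exp(t), -6*t*exp(t) + exp(t)]

Strategy: write B = P · J · P⁻¹ where J is a Jordan canonical form, so e^{tB} = P · e^{tJ} · P⁻¹, and e^{tJ} can be computed block-by-block.

B has Jordan form
J =
  [1, 1]
  [0, 1]
(up to reordering of blocks).

Per-block formulas:
  For a 2×2 Jordan block J_2(1): exp(t · J_2(1)) = e^(1t)·(I + t·N), where N is the 2×2 nilpotent shift.

After assembling e^{tJ} and conjugating by P, we get:

e^{tB} =
  [6*t*exp(t) + exp(t), 9*t*exp(t)]
  [-4*t*exp(t), -6*t*exp(t) + exp(t)]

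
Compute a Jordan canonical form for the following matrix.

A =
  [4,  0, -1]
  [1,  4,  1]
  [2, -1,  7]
J_3(5)

The characteristic polynomial is
  det(x·I − A) = x^3 - 15*x^2 + 75*x - 125 = (x - 5)^3

Eigenvalues and multiplicities (the geometric multiplicity of λ is n − rank(A − λI), which equals the number of Jordan blocks for λ):
  λ = 5: algebraic multiplicity = 3, geometric multiplicity = 1

Determining the block sizes for each eigenvalue:
  λ = 5: one block (gm = 1), so the single block has size am = 3 → block sizes [3]

Assembling the blocks gives a Jordan form
J =
  [5, 1, 0]
  [0, 5, 1]
  [0, 0, 5]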